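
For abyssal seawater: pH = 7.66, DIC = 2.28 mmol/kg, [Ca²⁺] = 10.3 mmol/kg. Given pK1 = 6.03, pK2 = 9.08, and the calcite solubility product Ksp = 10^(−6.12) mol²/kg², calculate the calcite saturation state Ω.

α₂ = 1 / (1 + [H⁺]/K2 + [H⁺]²/(K1K2)) = 1 / (1 + 10^+1.42 + 10^-0.21)
   = 1 / (1 + 26.303 + 0.61660) = 1/27.919 = 0.03582
[CO3²⁻] = α₂ × DIC = 0.03582 × 2.28 = 0.08166 mmol/kg
Ksp = 10^(−6.12) = 7.586×10^-7
Ω = [Ca²⁺][CO3²⁻]/Ksp = (10.3×10^-3)(8.166×10^-5) / 7.586×10^-7 = 1.11

Ω = 1.11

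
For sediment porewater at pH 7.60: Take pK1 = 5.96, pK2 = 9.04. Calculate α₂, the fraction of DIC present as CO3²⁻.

α₂ = 0.0343

α₂ = 1 / (1 + [H⁺]/K2 + [H⁺]²/(K1K2)) = 1 / (1 + 10^+1.44 + 10^-0.20)
   = 1 / (1 + 27.542 + 0.63096) = 1/29.173 = 0.03428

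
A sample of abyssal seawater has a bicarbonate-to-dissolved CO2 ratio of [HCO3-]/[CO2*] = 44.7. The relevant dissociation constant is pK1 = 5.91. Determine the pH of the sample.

pH = 7.56

From K1 = [H⁺][HCO3-]/[CO2*]:  pH = pK1 + log₁₀([HCO3-]/[CO2*])
log₁₀(44.7) = +1.650
pH = 5.91 + (+1.650) = 7.56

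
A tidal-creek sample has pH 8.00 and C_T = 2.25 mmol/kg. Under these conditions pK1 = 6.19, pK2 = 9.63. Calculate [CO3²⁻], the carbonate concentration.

[CO3²⁻] = 0.0508 mmol/kg

α₂ = 1 / (1 + [H⁺]/K2 + [H⁺]²/(K1K2)) = 1 / (1 + 10^+1.63 + 10^-0.18)
   = 1 / (1 + 42.658 + 0.66069) = 1/44.319 = 0.02256
[CO3²⁻] = α₂ × DIC = 0.02256 × 2.25 = 0.0508 mmol/kg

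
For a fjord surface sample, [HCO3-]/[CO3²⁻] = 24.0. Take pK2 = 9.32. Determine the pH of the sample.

pH = 7.94

From K2 = [H⁺][CO3²⁻]/[HCO3-]:  pH = pK2 − log₁₀([HCO3-]/[CO3²⁻])
log₁₀(24.0) = +1.380
pH = 9.32 − (+1.380) = 7.94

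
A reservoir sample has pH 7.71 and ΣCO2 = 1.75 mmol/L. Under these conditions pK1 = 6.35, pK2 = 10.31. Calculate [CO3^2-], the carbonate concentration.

α₂ = 1 / (1 + [H⁺]/K2 + [H⁺]²/(K1K2)) = 1 / (1 + 10^+2.60 + 10^+1.24)
   = 1 / (1 + 398.11 + 17.378) = 1/416.49 = 0.002401
[CO3²⁻] = α₂ × DIC = 0.002401 × 1.75 = 0.00420 mmol/L = 4.20 μmol/L

[CO3²⁻] = 4.20 μmol/L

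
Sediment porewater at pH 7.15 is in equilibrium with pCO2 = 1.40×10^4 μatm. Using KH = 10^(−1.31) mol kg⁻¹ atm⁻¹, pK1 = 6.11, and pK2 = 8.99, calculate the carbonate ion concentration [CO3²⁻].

[CO3²⁻] = 0.109 mmol/kg

[CO2*] = KH · pCO2 = 10^(−1.31) × 1.40×10^4×10^-6 = 6.857×10^-4 mol/kg
α₀ = 1/(1 + K1/[H⁺] + K1K2/[H⁺]²) = 1/(1 + 10^+1.04 + 10^-0.80) = 0.08249
DIC = [CO2*]/α₀ = 6.857×10^-4 / 0.08249 = 8.313 mmol/kg
[CO3²⁻] = α₂·DIC; α₂ = 0.01307, so [CO3²⁻] = 0.01307 × 8.313 = 0.109 mmol/kg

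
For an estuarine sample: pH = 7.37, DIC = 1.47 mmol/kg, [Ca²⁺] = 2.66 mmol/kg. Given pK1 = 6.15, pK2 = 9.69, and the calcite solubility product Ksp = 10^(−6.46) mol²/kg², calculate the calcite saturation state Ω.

Ω = 0.0507

α₂ = 1 / (1 + [H⁺]/K2 + [H⁺]²/(K1K2)) = 1 / (1 + 10^+2.32 + 10^+1.10)
   = 1 / (1 + 208.93 + 12.589) = 1/222.52 = 0.004494
[CO3²⁻] = α₂ × DIC = 0.004494 × 1.47 = 0.006606 mmol/kg = 6.606 μmol/kg
Ksp = 10^(−6.46) = 3.467×10^-7
Ω = [Ca²⁺][CO3²⁻]/Ksp = (2.66×10^-3)(6.606×10^-6) / 3.467×10^-7 = 0.0507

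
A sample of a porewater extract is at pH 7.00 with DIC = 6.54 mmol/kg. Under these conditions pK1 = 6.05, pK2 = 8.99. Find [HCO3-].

[HCO3⁻] = 5.83 mmol/kg

α₁ = 1 / (1 + [H⁺]/K1 + K2/[H⁺]) = 1 / (1 + 10^-0.95 + 10^-1.99)
   = 1 / (1 + 0.11220 + 0.010233) = 1/1.1224 = 0.8909
[HCO3⁻] = α₁ × DIC = 0.8909 × 6.54 = 5.83 mmol/kg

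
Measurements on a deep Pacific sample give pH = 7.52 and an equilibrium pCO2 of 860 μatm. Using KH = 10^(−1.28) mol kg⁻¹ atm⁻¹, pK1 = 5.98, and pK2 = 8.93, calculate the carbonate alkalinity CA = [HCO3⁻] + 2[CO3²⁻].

[CO2*] = KH · pCO2 = 10^(−1.28) × 860×10^-6 = 4.513×10^-5 mol/kg
α₀ = 1/(1 + K1/[H⁺] + K1K2/[H⁺]²) = 1/(1 + 10^+1.54 + 10^+0.13) = 0.02701
DIC = [CO2*]/α₀ = 4.513×10^-5 / 0.02701 = 1.671 mmol/kg
CA = (α₁ + 2α₂)·DIC = (0.9366 + 2×0.03644) × 1.671 = 1.69 mmol/kg

CA = 1.69 mmol/kg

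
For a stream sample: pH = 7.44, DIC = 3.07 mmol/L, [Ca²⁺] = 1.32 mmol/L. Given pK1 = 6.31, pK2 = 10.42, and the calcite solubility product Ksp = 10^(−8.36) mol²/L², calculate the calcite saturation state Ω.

Ω = 0.904

α₂ = 1 / (1 + [H⁺]/K2 + [H⁺]²/(K1K2)) = 1 / (1 + 10^+2.98 + 10^+1.85)
   = 1 / (1 + 954.99 + 70.795) = 1/1026.8 = 0.0009739
[CO3²⁻] = α₂ × DIC = 0.0009739 × 3.07 = 0.002990 mmol/L = 2.990 μmol/L
Ksp = 10^(−8.36) = 4.365×10^-9
Ω = [Ca²⁺][CO3²⁻]/Ksp = (1.32×10^-3)(2.990×10^-6) / 4.365×10^-9 = 0.904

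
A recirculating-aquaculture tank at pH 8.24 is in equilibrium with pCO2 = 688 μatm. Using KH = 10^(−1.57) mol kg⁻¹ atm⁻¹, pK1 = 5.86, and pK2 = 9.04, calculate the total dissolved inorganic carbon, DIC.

[CO2*] = KH · pCO2 = 10^(−1.57) × 688×10^-6 = 1.852×10^-5 mol/kg
α₀ = 1/(1 + K1/[H⁺] + K1K2/[H⁺]²) = 1/(1 + 10^+2.38 + 10^+1.58) = 0.003585
DIC = [CO2*]/α₀ = 1.852×10^-5 / 0.003585 = 5.16 mmol/kg

DIC = 5.16 mmol/kg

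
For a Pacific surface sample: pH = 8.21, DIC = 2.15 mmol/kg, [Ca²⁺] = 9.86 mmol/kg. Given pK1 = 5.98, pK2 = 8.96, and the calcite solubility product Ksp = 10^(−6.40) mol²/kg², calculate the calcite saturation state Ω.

Ω = 8.00

α₂ = 1 / (1 + [H⁺]/K2 + [H⁺]²/(K1K2)) = 1 / (1 + 10^+0.75 + 10^-1.48)
   = 1 / (1 + 5.6234 + 0.033113) = 1/6.6565 = 0.1502
[CO3²⁻] = α₂ × DIC = 0.1502 × 2.15 = 0.3230 mmol/kg
Ksp = 10^(−6.40) = 3.981×10^-7
Ω = [Ca²⁺][CO3²⁻]/Ksp = (9.86×10^-3)(3.230×10^-4) / 3.981×10^-7 = 8.00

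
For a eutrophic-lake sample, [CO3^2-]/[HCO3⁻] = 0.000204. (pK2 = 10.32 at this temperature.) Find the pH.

pH = 6.63

From K2 = [H⁺][CO3^2-]/[HCO3⁻]:  pH = pK2 + log₁₀([CO3^2-]/[HCO3⁻])
log₁₀(0.000204) = -3.690
pH = 10.32 + (-3.690) = 6.63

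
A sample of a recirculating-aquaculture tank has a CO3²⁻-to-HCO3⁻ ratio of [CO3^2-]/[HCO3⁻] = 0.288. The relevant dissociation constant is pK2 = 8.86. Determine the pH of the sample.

pH = 8.32

From K2 = [H⁺][CO3^2-]/[HCO3⁻]:  pH = pK2 + log₁₀([CO3^2-]/[HCO3⁻])
log₁₀(0.288) = -0.541
pH = 8.86 + (-0.541) = 8.32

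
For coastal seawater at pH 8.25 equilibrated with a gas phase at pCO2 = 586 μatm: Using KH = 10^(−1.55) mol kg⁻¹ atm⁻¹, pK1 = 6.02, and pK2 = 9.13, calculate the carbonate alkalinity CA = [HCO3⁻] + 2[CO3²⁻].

[CO2*] = KH · pCO2 = 10^(−1.55) × 586×10^-6 = 1.652×10^-5 mol/kg
α₀ = 1/(1 + K1/[H⁺] + K1K2/[H⁺]²) = 1/(1 + 10^+2.23 + 10^+1.35) = 0.005176
DIC = [CO2*]/α₀ = 1.652×10^-5 / 0.005176 = 3.191 mmol/kg
CA = (α₁ + 2α₂)·DIC = (0.8790 + 2×0.1159) × 3.191 = 3.54 mmol/kg

CA = 3.54 mmol/kg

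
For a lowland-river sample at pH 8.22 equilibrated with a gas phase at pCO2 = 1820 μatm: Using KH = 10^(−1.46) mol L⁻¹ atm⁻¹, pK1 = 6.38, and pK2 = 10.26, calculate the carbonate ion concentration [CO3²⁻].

[CO3²⁻] = 0.0398 mmol/L

[CO2*] = KH · pCO2 = 10^(−1.46) × 1820×10^-6 = 6.311×10^-5 mol/L
α₀ = 1/(1 + K1/[H⁺] + K1K2/[H⁺]²) = 1/(1 + 10^+1.84 + 10^-0.20) = 0.01412
DIC = [CO2*]/α₀ = 6.311×10^-5 / 0.01412 = 4.469 mmol/L
[CO3²⁻] = α₂·DIC; α₂ = 0.008910, so [CO3²⁻] = 0.008910 × 4.469 = 0.0398 mmol/L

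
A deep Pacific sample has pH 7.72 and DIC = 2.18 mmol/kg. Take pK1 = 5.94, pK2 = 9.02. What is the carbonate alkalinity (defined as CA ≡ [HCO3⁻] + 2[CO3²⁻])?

CA = 2.25 mmol/kg

CA = [HCO3⁻] + 2[CO3²⁻] = (α₁ + 2α₂)·DIC
At pH 7.72: [H⁺]/K1 = 10^-1.78 = 0.016596, K2/[H⁺] = 10^-1.30 = 0.050119
α₁ = 1/(1 + 0.016596 + 0.050119) = 1/1.0667 = 0.9375; α₂ = α₁·K2/[H⁺] = 0.04698
α₁ + 2α₂ = 1.0314
CA = 1.0314 × 2.18 = 2.25 mmol/kg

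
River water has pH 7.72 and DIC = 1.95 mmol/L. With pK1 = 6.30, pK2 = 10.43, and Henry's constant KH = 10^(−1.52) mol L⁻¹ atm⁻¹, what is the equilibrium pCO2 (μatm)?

α₀ = 1 / (1 + K1/[H⁺] + K1K2/[H⁺]²) = 1 / (1 + 10^+1.42 + 10^-1.29)
   = 1 / (1 + 26.303 + 0.051286) = 1/27.354 = 0.03656
[CO2*] = α₀ × DIC = 0.03656 × 1.95 = 0.07129 mmol/L
pCO2 = [CO2*]/KH = 7.129×10^-5 / 3.020×10^-2 = 2360 μatm

pCO2 = 2360 μatm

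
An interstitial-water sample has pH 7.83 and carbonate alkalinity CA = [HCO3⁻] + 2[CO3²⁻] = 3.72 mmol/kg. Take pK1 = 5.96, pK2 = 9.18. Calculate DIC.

CA = [HCO3⁻] + 2[CO3²⁻] = (α₁ + 2α₂)·DIC
At pH 7.83: [H⁺]/K1 = 10^-1.87 = 0.013490, K2/[H⁺] = 10^-1.35 = 0.044668
α₁ = 1/(1 + 0.013490 + 0.044668) = 1/1.0582 = 0.9450; α₂ = α₁·K2/[H⁺] = 0.04221
α₁ + 2α₂ = 1.0295
DIC = CA / (α₁ + 2α₂) = 3.72 / 1.0295 = 3.61 mmol/kg

DIC = 3.61 mmol/kg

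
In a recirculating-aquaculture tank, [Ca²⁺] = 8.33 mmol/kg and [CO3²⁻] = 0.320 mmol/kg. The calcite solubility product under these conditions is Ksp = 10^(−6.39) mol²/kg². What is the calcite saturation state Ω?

Ksp = 10^(−6.39) = 4.074×10^-7
Ω = [Ca²⁺][CO3²⁻]/Ksp = (8.33×10^-3)(0.320×10^-3) / 4.074×10^-7 = 6.54

Ω = 6.54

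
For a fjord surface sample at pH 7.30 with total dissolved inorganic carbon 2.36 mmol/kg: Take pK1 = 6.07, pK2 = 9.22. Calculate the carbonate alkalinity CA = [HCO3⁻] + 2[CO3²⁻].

CA = 2.26 mmol/kg

CA = [HCO3⁻] + 2[CO3²⁻] = (α₁ + 2α₂)·DIC
At pH 7.30: [H⁺]/K1 = 10^-1.23 = 0.058884, K2/[H⁺] = 10^-1.92 = 0.012023
α₁ = 1/(1 + 0.058884 + 0.012023) = 1/1.0709 = 0.9338; α₂ = α₁·K2/[H⁺] = 0.01123
α₁ + 2α₂ = 0.9562
CA = 0.9562 × 2.36 = 2.26 mmol/kg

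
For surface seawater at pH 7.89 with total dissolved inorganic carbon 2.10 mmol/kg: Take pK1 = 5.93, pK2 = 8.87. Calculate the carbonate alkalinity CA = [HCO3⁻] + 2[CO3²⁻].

CA = 2.28 mmol/kg

CA = [HCO3⁻] + 2[CO3²⁻] = (α₁ + 2α₂)·DIC
At pH 7.89: [H⁺]/K1 = 10^-1.96 = 0.010965, K2/[H⁺] = 10^-0.98 = 0.10471
α₁ = 1/(1 + 0.010965 + 0.10471) = 1/1.1157 = 0.8963; α₂ = α₁·K2/[H⁺] = 0.09386
α₁ + 2α₂ = 1.0840
CA = 1.0840 × 2.10 = 2.28 mmol/kg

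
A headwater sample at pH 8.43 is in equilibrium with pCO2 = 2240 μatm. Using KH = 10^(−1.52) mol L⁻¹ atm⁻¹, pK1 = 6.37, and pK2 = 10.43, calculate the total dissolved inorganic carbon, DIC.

DIC = 7.91 mmol/L

[CO2*] = KH · pCO2 = 10^(−1.52) × 2240×10^-6 = 6.765×10^-5 mol/L
α₀ = 1/(1 + K1/[H⁺] + K1K2/[H⁺]²) = 1/(1 + 10^+2.06 + 10^+0.06) = 0.008550
DIC = [CO2*]/α₀ = 6.765×10^-5 / 0.008550 = 7.91 mmol/L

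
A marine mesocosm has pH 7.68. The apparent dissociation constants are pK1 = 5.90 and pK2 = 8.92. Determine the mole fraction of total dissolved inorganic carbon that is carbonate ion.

α₂ = 1 / (1 + [H⁺]/K2 + [H⁺]²/(K1K2)) = 1 / (1 + 10^+1.24 + 10^-0.54)
   = 1 / (1 + 17.378 + 0.28840) = 1/18.666 = 0.05357

α₂ = 0.0536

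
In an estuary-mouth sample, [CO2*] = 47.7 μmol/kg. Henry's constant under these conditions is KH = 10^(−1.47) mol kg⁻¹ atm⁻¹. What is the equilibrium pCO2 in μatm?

pCO2 = 1410 μatm

KH = 10^(−1.47) = 3.388×10^-2 mol kg⁻¹ atm⁻¹
pCO2 = [CO2*]/KH = 47.7×10^-6 / 3.388×10^-2 = 1.41×10^-3 atm = 1410 μatm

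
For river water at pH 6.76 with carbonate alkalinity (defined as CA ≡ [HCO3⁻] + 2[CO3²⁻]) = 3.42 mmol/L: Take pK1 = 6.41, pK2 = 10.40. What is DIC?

CA = [HCO3⁻] + 2[CO3²⁻] = (α₁ + 2α₂)·DIC
At pH 6.76: [H⁺]/K1 = 10^-0.35 = 0.44668, K2/[H⁺] = 10^-3.64 = 0.00022909
α₁ = 1/(1 + 0.44668 + 0.00022909) = 1/1.4469 = 0.6911; α₂ = α₁·K2/[H⁺] = 0.0001583
α₁ + 2α₂ = 0.6914
DIC = CA / (α₁ + 2α₂) = 3.42 / 0.6914 = 4.95 mmol/L

DIC = 4.95 mmol/L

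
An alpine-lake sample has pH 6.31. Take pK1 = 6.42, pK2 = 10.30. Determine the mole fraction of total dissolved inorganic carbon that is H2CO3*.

α₀ = 0.563

α₀ = 1 / (1 + K1/[H⁺] + K1K2/[H⁺]²) = 1 / (1 + 10^-0.11 + 10^-4.10)
   = 1 / (1 + 0.77625 + 7.9433×10^-5) = 1/1.7763 = 0.5630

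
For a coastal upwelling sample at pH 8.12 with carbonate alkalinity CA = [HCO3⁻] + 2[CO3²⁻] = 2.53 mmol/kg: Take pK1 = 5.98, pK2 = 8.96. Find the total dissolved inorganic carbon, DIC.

DIC = 2.26 mmol/kg

CA = [HCO3⁻] + 2[CO3²⁻] = (α₁ + 2α₂)·DIC
At pH 8.12: [H⁺]/K1 = 10^-2.14 = 0.0072444, K2/[H⁺] = 10^-0.84 = 0.14454
α₁ = 1/(1 + 0.0072444 + 0.14454) = 1/1.1518 = 0.8682; α₂ = α₁·K2/[H⁺] = 0.1255
α₁ + 2α₂ = 1.1192
DIC = CA / (α₁ + 2α₂) = 2.53 / 1.1192 = 2.26 mmol/kg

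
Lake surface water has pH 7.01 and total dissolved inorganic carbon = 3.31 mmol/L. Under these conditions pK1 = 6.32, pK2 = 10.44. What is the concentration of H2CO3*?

[CO2*] = 0.561 mmol/L

α₀ = 1 / (1 + K1/[H⁺] + K1K2/[H⁺]²) = 1 / (1 + 10^+0.69 + 10^-2.74)
   = 1 / (1 + 4.8978 + 0.0018197) = 1/5.8996 = 0.1695
[CO2*] = α₀ × DIC = 0.1695 × 3.31 = 0.561 mmol/L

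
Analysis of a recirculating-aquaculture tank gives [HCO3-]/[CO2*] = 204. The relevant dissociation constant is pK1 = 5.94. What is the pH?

pH = 8.25

From K1 = [H⁺][HCO3-]/[CO2*]:  pH = pK1 + log₁₀([HCO3-]/[CO2*])
log₁₀(204) = +2.310
pH = 5.94 + (+2.310) = 8.25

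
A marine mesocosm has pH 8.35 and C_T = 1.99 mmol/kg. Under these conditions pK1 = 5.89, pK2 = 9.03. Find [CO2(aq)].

α₀ = 1 / (1 + K1/[H⁺] + K1K2/[H⁺]²) = 1 / (1 + 10^+2.46 + 10^+1.78)
   = 1 / (1 + 288.40 + 60.256) = 1/349.66 = 0.002860
[CO2*] = α₀ × DIC = 0.002860 × 1.99 = 0.00569 mmol/kg = 5.69 μmol/kg

[CO2*] = 5.69 μmol/kg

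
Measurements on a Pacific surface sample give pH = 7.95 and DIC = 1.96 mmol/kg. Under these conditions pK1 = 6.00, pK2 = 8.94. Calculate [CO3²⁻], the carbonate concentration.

[CO3²⁻] = 0.180 mmol/kg

α₂ = 1 / (1 + [H⁺]/K2 + [H⁺]²/(K1K2)) = 1 / (1 + 10^+0.99 + 10^-0.96)
   = 1 / (1 + 9.7724 + 0.10965) = 1/10.882 = 0.09189
[CO3²⁻] = α₂ × DIC = 0.09189 × 1.96 = 0.180 mmol/kg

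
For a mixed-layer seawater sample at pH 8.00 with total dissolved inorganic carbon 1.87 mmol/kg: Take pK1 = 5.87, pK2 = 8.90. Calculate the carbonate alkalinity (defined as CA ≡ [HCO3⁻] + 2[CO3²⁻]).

CA = [HCO3⁻] + 2[CO3²⁻] = (α₁ + 2α₂)·DIC
At pH 8.00: [H⁺]/K1 = 10^-2.13 = 0.0074131, K2/[H⁺] = 10^-0.90 = 0.12589
α₁ = 1/(1 + 0.0074131 + 0.12589) = 1/1.1333 = 0.8824; α₂ = α₁·K2/[H⁺] = 0.1111
α₁ + 2α₂ = 1.1045
CA = 1.1045 × 1.87 = 2.07 mmol/kg

CA = 2.07 mmol/kg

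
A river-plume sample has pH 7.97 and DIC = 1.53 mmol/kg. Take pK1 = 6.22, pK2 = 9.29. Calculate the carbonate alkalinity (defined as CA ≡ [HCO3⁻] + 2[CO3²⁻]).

CA = [HCO3⁻] + 2[CO3²⁻] = (α₁ + 2α₂)·DIC
At pH 7.97: [H⁺]/K1 = 10^-1.75 = 0.017783, K2/[H⁺] = 10^-1.32 = 0.047863
α₁ = 1/(1 + 0.017783 + 0.047863) = 1/1.0656 = 0.9384; α₂ = α₁·K2/[H⁺] = 0.04491
α₁ + 2α₂ = 1.0282
CA = 1.0282 × 1.53 = 1.57 mmol/kg

CA = 1.57 mmol/kg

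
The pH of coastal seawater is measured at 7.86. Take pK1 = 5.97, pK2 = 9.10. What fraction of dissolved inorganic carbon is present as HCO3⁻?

α₁ = 0.934

α₁ = 1 / (1 + [H⁺]/K1 + K2/[H⁺]) = 1 / (1 + 10^-1.89 + 10^-1.24)
   = 1 / (1 + 0.012882 + 0.057544) = 1/1.0704 = 0.9342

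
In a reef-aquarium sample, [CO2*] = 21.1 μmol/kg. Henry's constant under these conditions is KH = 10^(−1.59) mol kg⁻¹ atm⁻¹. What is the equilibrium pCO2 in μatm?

pCO2 = 821 μatm

KH = 10^(−1.59) = 2.570×10^-2 mol kg⁻¹ atm⁻¹
pCO2 = [CO2*]/KH = 21.1×10^-6 / 2.570×10^-2 = 8.21×10^-4 atm = 821 μatm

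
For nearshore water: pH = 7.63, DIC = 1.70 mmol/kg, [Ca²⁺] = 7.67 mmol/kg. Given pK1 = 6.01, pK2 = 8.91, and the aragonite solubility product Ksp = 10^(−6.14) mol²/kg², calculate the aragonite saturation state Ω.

Ω = 0.877

α₂ = 1 / (1 + [H⁺]/K2 + [H⁺]²/(K1K2)) = 1 / (1 + 10^+1.28 + 10^-0.34)
   = 1 / (1 + 19.055 + 0.45709) = 1/20.512 = 0.04875
[CO3²⁻] = α₂ × DIC = 0.04875 × 1.70 = 0.08288 mmol/kg
Ksp = 10^(−6.14) = 7.244×10^-7
Ω = [Ca²⁺][CO3²⁻]/Ksp = (7.67×10^-3)(8.288×10^-5) / 7.244×10^-7 = 0.877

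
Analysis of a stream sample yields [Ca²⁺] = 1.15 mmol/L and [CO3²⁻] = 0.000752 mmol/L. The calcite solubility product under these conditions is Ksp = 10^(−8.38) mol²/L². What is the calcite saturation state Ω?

Ω = 0.207

Ksp = 10^(−8.38) = 4.169×10^-9
Ω = [Ca²⁺][CO3²⁻]/Ksp = (1.15×10^-3)(0.000752×10^-3) / 4.169×10^-9 = 0.207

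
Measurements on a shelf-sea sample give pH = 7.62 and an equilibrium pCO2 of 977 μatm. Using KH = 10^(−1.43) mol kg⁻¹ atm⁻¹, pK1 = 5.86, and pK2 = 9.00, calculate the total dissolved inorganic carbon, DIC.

DIC = 2.21 mmol/kg

[CO2*] = KH · pCO2 = 10^(−1.43) × 977×10^-6 = 3.630×10^-5 mol/kg
α₀ = 1/(1 + K1/[H⁺] + K1K2/[H⁺]²) = 1/(1 + 10^+1.76 + 10^+0.38) = 0.01641
DIC = [CO2*]/α₀ = 3.630×10^-5 / 0.01641 = 2.21 mmol/kg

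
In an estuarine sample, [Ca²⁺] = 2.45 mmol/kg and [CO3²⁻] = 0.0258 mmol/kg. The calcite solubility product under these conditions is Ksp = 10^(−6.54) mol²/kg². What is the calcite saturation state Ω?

Ksp = 10^(−6.54) = 2.884×10^-7
Ω = [Ca²⁺][CO3²⁻]/Ksp = (2.45×10^-3)(0.0258×10^-3) / 2.884×10^-7 = 0.219

Ω = 0.219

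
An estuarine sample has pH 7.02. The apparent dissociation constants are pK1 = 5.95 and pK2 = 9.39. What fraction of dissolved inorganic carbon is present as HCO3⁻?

α₁ = 0.918

α₁ = 1 / (1 + [H⁺]/K1 + K2/[H⁺]) = 1 / (1 + 10^-1.07 + 10^-2.37)
   = 1 / (1 + 0.085114 + 0.0042658) = 1/1.0894 = 0.9180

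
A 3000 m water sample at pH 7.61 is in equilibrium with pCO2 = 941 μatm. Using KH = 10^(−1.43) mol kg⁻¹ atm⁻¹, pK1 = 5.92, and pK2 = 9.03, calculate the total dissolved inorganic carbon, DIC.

DIC = 1.81 mmol/kg

[CO2*] = KH · pCO2 = 10^(−1.43) × 941×10^-6 = 3.496×10^-5 mol/kg
α₀ = 1/(1 + K1/[H⁺] + K1K2/[H⁺]²) = 1/(1 + 10^+1.69 + 10^+0.27) = 0.01929
DIC = [CO2*]/α₀ = 3.496×10^-5 / 0.01929 = 1.81 mmol/kg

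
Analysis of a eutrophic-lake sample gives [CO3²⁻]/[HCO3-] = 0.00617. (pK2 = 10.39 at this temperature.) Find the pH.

pH = 8.18

From K2 = [H⁺][CO3²⁻]/[HCO3-]:  pH = pK2 + log₁₀([CO3²⁻]/[HCO3-])
log₁₀(0.00617) = -2.210
pH = 10.39 + (-2.210) = 8.18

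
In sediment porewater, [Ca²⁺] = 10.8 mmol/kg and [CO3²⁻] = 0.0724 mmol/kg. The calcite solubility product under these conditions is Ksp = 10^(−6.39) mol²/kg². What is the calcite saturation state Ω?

Ksp = 10^(−6.39) = 4.074×10^-7
Ω = [Ca²⁺][CO3²⁻]/Ksp = (10.8×10^-3)(0.0724×10^-3) / 4.074×10^-7 = 1.92

Ω = 1.92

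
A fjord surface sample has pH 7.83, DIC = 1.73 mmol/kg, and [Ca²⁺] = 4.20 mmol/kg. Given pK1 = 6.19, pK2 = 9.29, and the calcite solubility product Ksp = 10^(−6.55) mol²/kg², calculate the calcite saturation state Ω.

α₂ = 1 / (1 + [H⁺]/K2 + [H⁺]²/(K1K2)) = 1 / (1 + 10^+1.46 + 10^-0.18)
   = 1 / (1 + 28.840 + 0.66069) = 1/30.501 = 0.03279
[CO3²⁻] = α₂ × DIC = 0.03279 × 1.73 = 0.05672 mmol/kg
Ksp = 10^(−6.55) = 2.818×10^-7
Ω = [Ca²⁺][CO3²⁻]/Ksp = (4.20×10^-3)(5.672×10^-5) / 2.818×10^-7 = 0.845

Ω = 0.845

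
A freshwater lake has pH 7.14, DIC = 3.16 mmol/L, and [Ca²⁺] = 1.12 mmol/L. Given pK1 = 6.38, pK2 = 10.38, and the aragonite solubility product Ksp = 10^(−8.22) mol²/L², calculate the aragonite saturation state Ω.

α₂ = 1 / (1 + [H⁺]/K2 + [H⁺]²/(K1K2)) = 1 / (1 + 10^+3.24 + 10^+2.48)
   = 1 / (1 + 1737.8 + 302.00) = 1/2040.8 = 0.0004900
[CO3²⁻] = α₂ × DIC = 0.0004900 × 3.16 = 0.001548 mmol/L = 1.548 μmol/L
Ksp = 10^(−8.22) = 6.026×10^-9
Ω = [Ca²⁺][CO3²⁻]/Ksp = (1.12×10^-3)(1.548×10^-6) / 6.026×10^-9 = 0.288

Ω = 0.288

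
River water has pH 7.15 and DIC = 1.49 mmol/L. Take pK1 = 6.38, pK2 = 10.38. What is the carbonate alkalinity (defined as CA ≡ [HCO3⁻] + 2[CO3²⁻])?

CA = 1.27 mmol/L

CA = [HCO3⁻] + 2[CO3²⁻] = (α₁ + 2α₂)·DIC
At pH 7.15: [H⁺]/K1 = 10^-0.77 = 0.16982, K2/[H⁺] = 10^-3.23 = 0.00058884
α₁ = 1/(1 + 0.16982 + 0.00058884) = 1/1.1704 = 0.8544; α₂ = α₁·K2/[H⁺] = 0.0005031
α₁ + 2α₂ = 0.8554
CA = 0.8554 × 1.49 = 1.27 mmol/L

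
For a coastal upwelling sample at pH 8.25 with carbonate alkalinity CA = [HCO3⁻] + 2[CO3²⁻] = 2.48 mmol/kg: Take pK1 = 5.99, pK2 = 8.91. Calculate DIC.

CA = [HCO3⁻] + 2[CO3²⁻] = (α₁ + 2α₂)·DIC
At pH 8.25: [H⁺]/K1 = 10^-2.26 = 0.0054954, K2/[H⁺] = 10^-0.66 = 0.21878
α₁ = 1/(1 + 0.0054954 + 0.21878) = 1/1.2243 = 0.8168; α₂ = α₁·K2/[H⁺] = 0.1787
α₁ + 2α₂ = 1.1742
DIC = CA / (α₁ + 2α₂) = 2.48 / 1.1742 = 2.11 mmol/kg

DIC = 2.11 mmol/kg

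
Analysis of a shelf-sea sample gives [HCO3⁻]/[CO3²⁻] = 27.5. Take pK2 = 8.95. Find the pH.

pH = 7.51

From K2 = [H⁺][CO3²⁻]/[HCO3⁻]:  pH = pK2 − log₁₀([HCO3⁻]/[CO3²⁻])
log₁₀(27.5) = +1.439
pH = 8.95 − (+1.439) = 7.51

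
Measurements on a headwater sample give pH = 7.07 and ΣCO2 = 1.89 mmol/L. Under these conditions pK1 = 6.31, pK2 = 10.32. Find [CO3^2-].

α₂ = 1 / (1 + [H⁺]/K2 + [H⁺]²/(K1K2)) = 1 / (1 + 10^+3.25 + 10^+2.49)
   = 1 / (1 + 1778.3 + 309.03) = 1/2088.3 = 0.0004789
[CO3²⁻] = α₂ × DIC = 0.0004789 × 1.89 = 0.000905 mmol/L = 0.905 μmol/L

[CO3²⁻] = 0.905 μmol/L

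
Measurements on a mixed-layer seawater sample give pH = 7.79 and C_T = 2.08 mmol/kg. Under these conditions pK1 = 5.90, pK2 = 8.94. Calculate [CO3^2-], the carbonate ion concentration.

α₂ = 1 / (1 + [H⁺]/K2 + [H⁺]²/(K1K2)) = 1 / (1 + 10^+1.15 + 10^-0.74)
   = 1 / (1 + 14.125 + 0.18197) = 1/15.307 = 0.06533
[CO3²⁻] = α₂ × DIC = 0.06533 × 2.08 = 0.136 mmol/kg

[CO3²⁻] = 0.136 mmol/kg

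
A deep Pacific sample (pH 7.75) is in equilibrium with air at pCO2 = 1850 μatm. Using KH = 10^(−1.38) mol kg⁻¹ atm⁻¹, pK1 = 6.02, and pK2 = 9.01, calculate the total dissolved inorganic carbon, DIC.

DIC = 4.45 mmol/kg

[CO2*] = KH · pCO2 = 10^(−1.38) × 1850×10^-6 = 7.712×10^-5 mol/kg
α₀ = 1/(1 + K1/[H⁺] + K1K2/[H⁺]²) = 1/(1 + 10^+1.73 + 10^+0.47) = 0.01734
DIC = [CO2*]/α₀ = 7.712×10^-5 / 0.01734 = 4.45 mmol/kg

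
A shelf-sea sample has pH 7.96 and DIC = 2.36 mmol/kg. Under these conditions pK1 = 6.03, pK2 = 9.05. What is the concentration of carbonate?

α₂ = 1 / (1 + [H⁺]/K2 + [H⁺]²/(K1K2)) = 1 / (1 + 10^+1.09 + 10^-0.84)
   = 1 / (1 + 12.303 + 0.14454) = 1/13.447 = 0.07436
[CO3²⁻] = α₂ × DIC = 0.07436 × 2.36 = 0.176 mmol/kg

[CO3²⁻] = 0.176 mmol/kg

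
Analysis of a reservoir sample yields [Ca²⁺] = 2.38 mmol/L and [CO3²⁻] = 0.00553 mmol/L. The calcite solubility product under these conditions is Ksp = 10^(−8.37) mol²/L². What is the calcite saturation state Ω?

Ω = 3.09

Ksp = 10^(−8.37) = 4.266×10^-9
Ω = [Ca²⁺][CO3²⁻]/Ksp = (2.38×10^-3)(0.00553×10^-3) / 4.266×10^-9 = 3.09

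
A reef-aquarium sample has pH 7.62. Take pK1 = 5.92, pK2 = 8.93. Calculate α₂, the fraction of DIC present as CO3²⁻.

α₂ = 0.0458

α₂ = 1 / (1 + [H⁺]/K2 + [H⁺]²/(K1K2)) = 1 / (1 + 10^+1.31 + 10^-0.39)
   = 1 / (1 + 20.417 + 0.40738) = 1/21.825 = 0.04582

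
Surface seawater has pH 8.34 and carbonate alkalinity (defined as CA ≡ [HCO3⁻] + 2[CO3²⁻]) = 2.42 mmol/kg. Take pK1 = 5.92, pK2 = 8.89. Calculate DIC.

DIC = 1.99 mmol/kg

CA = [HCO3⁻] + 2[CO3²⁻] = (α₁ + 2α₂)·DIC
At pH 8.34: [H⁺]/K1 = 10^-2.42 = 0.0038019, K2/[H⁺] = 10^-0.55 = 0.28184
α₁ = 1/(1 + 0.0038019 + 0.28184) = 1/1.2856 = 0.7778; α₂ = α₁·K2/[H⁺] = 0.2192
α₁ + 2α₂ = 1.2163
DIC = CA / (α₁ + 2α₂) = 2.42 / 1.2163 = 1.99 mmol/kg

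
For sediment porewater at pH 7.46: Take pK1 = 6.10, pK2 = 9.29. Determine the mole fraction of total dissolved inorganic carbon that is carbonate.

α₂ = 0.0140

α₂ = 1 / (1 + [H⁺]/K2 + [H⁺]²/(K1K2)) = 1 / (1 + 10^+1.83 + 10^+0.47)
   = 1 / (1 + 67.608 + 2.9512) = 1/71.560 = 0.01397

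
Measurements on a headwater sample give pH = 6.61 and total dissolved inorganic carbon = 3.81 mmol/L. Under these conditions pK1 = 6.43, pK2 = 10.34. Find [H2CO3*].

[CO2*] = 1.52 mmol/L

α₀ = 1 / (1 + K1/[H⁺] + K1K2/[H⁺]²) = 1 / (1 + 10^+0.18 + 10^-3.55)
   = 1 / (1 + 1.5136 + 0.00028184) = 1/2.5138 = 0.3978
[CO2*] = α₀ × DIC = 0.3978 × 3.81 = 1.52 mmol/L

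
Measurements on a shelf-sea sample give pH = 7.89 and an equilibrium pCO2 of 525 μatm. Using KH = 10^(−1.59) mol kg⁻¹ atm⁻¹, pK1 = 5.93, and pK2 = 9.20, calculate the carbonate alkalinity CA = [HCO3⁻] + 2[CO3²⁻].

CA = 1.35 mmol/kg

[CO2*] = KH · pCO2 = 10^(−1.59) × 525×10^-6 = 1.349×10^-5 mol/kg
α₀ = 1/(1 + K1/[H⁺] + K1K2/[H⁺]²) = 1/(1 + 10^+1.96 + 10^+0.65) = 0.01034
DIC = [CO2*]/α₀ = 1.349×10^-5 / 0.01034 = 1.304 mmol/kg
CA = (α₁ + 2α₂)·DIC = (0.9434 + 2×0.04621) × 1.304 = 1.35 mmol/kg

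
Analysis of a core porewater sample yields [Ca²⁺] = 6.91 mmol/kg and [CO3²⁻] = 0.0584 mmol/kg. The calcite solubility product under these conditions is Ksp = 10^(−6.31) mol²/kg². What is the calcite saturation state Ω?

Ksp = 10^(−6.31) = 4.898×10^-7
Ω = [Ca²⁺][CO3²⁻]/Ksp = (6.91×10^-3)(0.0584×10^-3) / 4.898×10^-7 = 0.824

Ω = 0.824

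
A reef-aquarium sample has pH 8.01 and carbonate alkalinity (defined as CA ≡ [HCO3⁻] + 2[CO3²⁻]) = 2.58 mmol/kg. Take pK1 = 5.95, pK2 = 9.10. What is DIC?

CA = [HCO3⁻] + 2[CO3²⁻] = (α₁ + 2α₂)·DIC
At pH 8.01: [H⁺]/K1 = 10^-2.06 = 0.0087096, K2/[H⁺] = 10^-1.09 = 0.081283
α₁ = 1/(1 + 0.0087096 + 0.081283) = 1/1.0900 = 0.9174; α₂ = α₁·K2/[H⁺] = 0.07457
α₁ + 2α₂ = 1.0666
DIC = CA / (α₁ + 2α₂) = 2.58 / 1.0666 = 2.42 mmol/kg

DIC = 2.42 mmol/kg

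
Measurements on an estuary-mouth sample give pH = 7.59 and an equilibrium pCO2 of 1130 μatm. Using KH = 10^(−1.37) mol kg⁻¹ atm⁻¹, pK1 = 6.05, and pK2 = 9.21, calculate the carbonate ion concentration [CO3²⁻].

[CO3²⁻] = 0.0401 mmol/kg

[CO2*] = KH · pCO2 = 10^(−1.37) × 1130×10^-6 = 4.820×10^-5 mol/kg
α₀ = 1/(1 + K1/[H⁺] + K1K2/[H⁺]²) = 1/(1 + 10^+1.54 + 10^-0.08) = 0.02739
DIC = [CO2*]/α₀ = 4.820×10^-5 / 0.02739 = 1.760 mmol/kg
[CO3²⁻] = α₂·DIC; α₂ = 0.02278, so [CO3²⁻] = 0.02278 × 1.760 = 0.0401 mmol/kg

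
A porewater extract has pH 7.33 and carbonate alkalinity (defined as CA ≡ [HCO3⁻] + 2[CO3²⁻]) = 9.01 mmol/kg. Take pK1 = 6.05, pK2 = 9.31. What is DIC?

DIC = 9.38 mmol/kg

CA = [HCO3⁻] + 2[CO3²⁻] = (α₁ + 2α₂)·DIC
At pH 7.33: [H⁺]/K1 = 10^-1.28 = 0.052481, K2/[H⁺] = 10^-1.98 = 0.010471
α₁ = 1/(1 + 0.052481 + 0.010471) = 1/1.0630 = 0.9408; α₂ = α₁·K2/[H⁺] = 0.009851
α₁ + 2α₂ = 0.9605
DIC = CA / (α₁ + 2α₂) = 9.01 / 0.9605 = 9.38 mmol/kg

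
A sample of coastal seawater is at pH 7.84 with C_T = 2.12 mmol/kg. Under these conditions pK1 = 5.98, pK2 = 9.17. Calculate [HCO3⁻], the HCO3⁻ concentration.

α₁ = 1 / (1 + [H⁺]/K1 + K2/[H⁺]) = 1 / (1 + 10^-1.86 + 10^-1.33)
   = 1 / (1 + 0.013804 + 0.046774) = 1/1.0606 = 0.9429
[HCO3⁻] = α₁ × DIC = 0.9429 × 2.12 = 2.00 mmol/kg

[HCO3⁻] = 2.00 mmol/kg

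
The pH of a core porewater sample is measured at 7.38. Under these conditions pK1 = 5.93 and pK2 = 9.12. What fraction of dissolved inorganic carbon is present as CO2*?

α₀ = 0.0337

α₀ = 1 / (1 + K1/[H⁺] + K1K2/[H⁺]²) = 1 / (1 + 10^+1.45 + 10^-0.29)
   = 1 / (1 + 28.184 + 0.51286) = 1/29.697 = 0.03367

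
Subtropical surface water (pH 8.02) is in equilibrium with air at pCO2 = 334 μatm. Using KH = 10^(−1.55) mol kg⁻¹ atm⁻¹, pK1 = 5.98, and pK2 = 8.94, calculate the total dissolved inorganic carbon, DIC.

[CO2*] = KH · pCO2 = 10^(−1.55) × 334×10^-6 = 9.413×10^-6 mol/kg
α₀ = 1/(1 + K1/[H⁺] + K1K2/[H⁺]²) = 1/(1 + 10^+2.04 + 10^+1.12) = 0.008076
DIC = [CO2*]/α₀ = 9.413×10^-6 / 0.008076 = 1.17 mmol/kg

DIC = 1.17 mmol/kg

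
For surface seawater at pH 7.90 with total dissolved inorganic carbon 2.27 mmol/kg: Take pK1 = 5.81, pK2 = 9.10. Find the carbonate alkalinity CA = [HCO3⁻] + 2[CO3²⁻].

CA = [HCO3⁻] + 2[CO3²⁻] = (α₁ + 2α₂)·DIC
At pH 7.90: [H⁺]/K1 = 10^-2.09 = 0.0081283, K2/[H⁺] = 10^-1.20 = 0.063096
α₁ = 1/(1 + 0.0081283 + 0.063096) = 1/1.0712 = 0.9335; α₂ = α₁·K2/[H⁺] = 0.05890
α₁ + 2α₂ = 1.0513
CA = 1.0513 × 2.27 = 2.39 mmol/kg

CA = 2.39 mmol/kg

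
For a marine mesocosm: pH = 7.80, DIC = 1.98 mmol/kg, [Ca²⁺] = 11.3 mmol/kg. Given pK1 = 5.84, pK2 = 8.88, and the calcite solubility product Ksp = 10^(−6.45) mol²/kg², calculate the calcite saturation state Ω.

α₂ = 1 / (1 + [H⁺]/K2 + [H⁺]²/(K1K2)) = 1 / (1 + 10^+1.08 + 10^-0.88)
   = 1 / (1 + 12.023 + 0.13183) = 1/13.154 = 0.07602
[CO3²⁻] = α₂ × DIC = 0.07602 × 1.98 = 0.1505 mmol/kg
Ksp = 10^(−6.45) = 3.548×10^-7
Ω = [Ca²⁺][CO3²⁻]/Ksp = (11.3×10^-3)(1.505×10^-4) / 3.548×10^-7 = 4.79

Ω = 4.79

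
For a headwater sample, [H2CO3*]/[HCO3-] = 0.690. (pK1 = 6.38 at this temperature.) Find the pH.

pH = 6.54

From K1 = [H⁺][HCO3-]/[H2CO3*]:  pH = pK1 − log₁₀([H2CO3*]/[HCO3-])
log₁₀(0.690) = -0.161
pH = 6.38 − (-0.161) = 6.54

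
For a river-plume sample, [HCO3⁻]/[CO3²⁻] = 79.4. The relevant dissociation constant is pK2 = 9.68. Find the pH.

pH = 7.78

From K2 = [H⁺][CO3²⁻]/[HCO3⁻]:  pH = pK2 − log₁₀([HCO3⁻]/[CO3²⁻])
log₁₀(79.4) = +1.900
pH = 9.68 − (+1.900) = 7.78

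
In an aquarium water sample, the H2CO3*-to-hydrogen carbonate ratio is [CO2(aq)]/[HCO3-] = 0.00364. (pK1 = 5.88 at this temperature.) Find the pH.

pH = 8.32

From K1 = [H⁺][HCO3-]/[CO2(aq)]:  pH = pK1 − log₁₀([CO2(aq)]/[HCO3-])
log₁₀(0.00364) = -2.439
pH = 5.88 − (-2.439) = 8.32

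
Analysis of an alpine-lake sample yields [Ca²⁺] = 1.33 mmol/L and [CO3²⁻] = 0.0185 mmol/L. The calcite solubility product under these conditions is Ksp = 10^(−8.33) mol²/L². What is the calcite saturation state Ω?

Ω = 5.26

Ksp = 10^(−8.33) = 4.677×10^-9
Ω = [Ca²⁺][CO3²⁻]/Ksp = (1.33×10^-3)(0.0185×10^-3) / 4.677×10^-9 = 5.26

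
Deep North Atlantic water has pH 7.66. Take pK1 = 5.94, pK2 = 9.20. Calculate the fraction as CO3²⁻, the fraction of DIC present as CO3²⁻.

α₂ = 0.0275

α₂ = 1 / (1 + [H⁺]/K2 + [H⁺]²/(K1K2)) = 1 / (1 + 10^+1.54 + 10^-0.18)
   = 1 / (1 + 34.674 + 0.66069) = 1/36.334 = 0.02752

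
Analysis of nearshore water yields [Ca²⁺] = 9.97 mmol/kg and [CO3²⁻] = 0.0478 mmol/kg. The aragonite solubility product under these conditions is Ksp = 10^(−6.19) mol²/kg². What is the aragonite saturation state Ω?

Ω = 0.738

Ksp = 10^(−6.19) = 6.457×10^-7
Ω = [Ca²⁺][CO3²⁻]/Ksp = (9.97×10^-3)(0.0478×10^-3) / 6.457×10^-7 = 0.738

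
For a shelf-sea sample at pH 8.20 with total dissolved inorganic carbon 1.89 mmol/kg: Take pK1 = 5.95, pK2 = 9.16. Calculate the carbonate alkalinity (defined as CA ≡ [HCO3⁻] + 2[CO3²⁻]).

CA = 2.07 mmol/kg

CA = [HCO3⁻] + 2[CO3²⁻] = (α₁ + 2α₂)·DIC
At pH 8.20: [H⁺]/K1 = 10^-2.25 = 0.0056234, K2/[H⁺] = 10^-0.96 = 0.10965
α₁ = 1/(1 + 0.0056234 + 0.10965) = 1/1.1153 = 0.8966; α₂ = α₁·K2/[H⁺] = 0.09831
α₁ + 2α₂ = 1.0933
CA = 1.0933 × 1.89 = 2.07 mmol/kg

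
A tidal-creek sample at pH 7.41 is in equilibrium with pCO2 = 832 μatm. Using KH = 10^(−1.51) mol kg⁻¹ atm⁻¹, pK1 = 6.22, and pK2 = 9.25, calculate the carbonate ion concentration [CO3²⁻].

[CO3²⁻] = 5.76 μmol/kg

[CO2*] = KH · pCO2 = 10^(−1.51) × 832×10^-6 = 2.571×10^-5 mol/kg
α₀ = 1/(1 + K1/[H⁺] + K1K2/[H⁺]²) = 1/(1 + 10^+1.19 + 10^-0.65) = 0.05984
DIC = [CO2*]/α₀ = 2.571×10^-5 / 0.05984 = 0.4297 mmol/kg
[CO3²⁻] = α₂·DIC; α₂ = 0.01340, so [CO3²⁻] = 0.01340 × 0.4297 = 0.00576 mmol/kg = 5.76 μmol/kg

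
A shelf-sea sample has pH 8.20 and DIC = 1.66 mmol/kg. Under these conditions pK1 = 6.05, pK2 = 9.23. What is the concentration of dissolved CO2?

α₀ = 1 / (1 + K1/[H⁺] + K1K2/[H⁺]²) = 1 / (1 + 10^+2.15 + 10^+1.12)
   = 1 / (1 + 141.25 + 13.183) = 1/155.44 = 0.006434
[CO2*] = α₀ × DIC = 0.006434 × 1.66 = 0.0107 mmol/kg = 10.7 μmol/kg

[CO2*] = 10.7 μmol/kg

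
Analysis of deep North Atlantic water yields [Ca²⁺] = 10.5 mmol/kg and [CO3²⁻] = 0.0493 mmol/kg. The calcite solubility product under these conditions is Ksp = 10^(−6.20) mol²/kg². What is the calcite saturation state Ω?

Ksp = 10^(−6.20) = 6.310×10^-7
Ω = [Ca²⁺][CO3²⁻]/Ksp = (10.5×10^-3)(0.0493×10^-3) / 6.310×10^-7 = 0.820

Ω = 0.820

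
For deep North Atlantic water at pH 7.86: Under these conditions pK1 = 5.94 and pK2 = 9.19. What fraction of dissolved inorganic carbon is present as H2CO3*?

α₀ = 1 / (1 + K1/[H⁺] + K1K2/[H⁺]²) = 1 / (1 + 10^+1.92 + 10^+0.59)
   = 1 / (1 + 83.176 + 3.8905) = 1/88.067 = 0.01136

α₀ = 0.0114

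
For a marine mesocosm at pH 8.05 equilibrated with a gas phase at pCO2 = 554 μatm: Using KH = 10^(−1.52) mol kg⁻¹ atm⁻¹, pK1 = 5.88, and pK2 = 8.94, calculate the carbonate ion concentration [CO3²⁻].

[CO3²⁻] = 0.319 mmol/kg

[CO2*] = KH · pCO2 = 10^(−1.52) × 554×10^-6 = 1.673×10^-5 mol/kg
α₀ = 1/(1 + K1/[H⁺] + K1K2/[H⁺]²) = 1/(1 + 10^+2.17 + 10^+1.28) = 0.005954
DIC = [CO2*]/α₀ = 1.673×10^-5 / 0.005954 = 2.810 mmol/kg
[CO3²⁻] = α₂·DIC; α₂ = 0.1134, so [CO3²⁻] = 0.1134 × 2.810 = 0.319 mmol/kg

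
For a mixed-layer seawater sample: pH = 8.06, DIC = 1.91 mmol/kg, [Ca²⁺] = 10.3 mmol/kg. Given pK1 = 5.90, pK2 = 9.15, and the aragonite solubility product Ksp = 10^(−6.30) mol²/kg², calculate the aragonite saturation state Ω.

α₂ = 1 / (1 + [H⁺]/K2 + [H⁺]²/(K1K2)) = 1 / (1 + 10^+1.09 + 10^-1.07)
   = 1 / (1 + 12.303 + 0.085114) = 1/13.388 = 0.07469
[CO3²⁻] = α₂ × DIC = 0.07469 × 1.91 = 0.1427 mmol/kg
Ksp = 10^(−6.30) = 5.012×10^-7
Ω = [Ca²⁺][CO3²⁻]/Ksp = (10.3×10^-3)(1.427×10^-4) / 5.012×10^-7 = 2.93

Ω = 2.93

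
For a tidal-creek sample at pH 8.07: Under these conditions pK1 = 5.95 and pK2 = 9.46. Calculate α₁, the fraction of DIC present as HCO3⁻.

α₁ = 1 / (1 + [H⁺]/K1 + K2/[H⁺]) = 1 / (1 + 10^-2.12 + 10^-1.39)
   = 1 / (1 + 0.0075858 + 0.040738) = 1/1.0483 = 0.9539

α₁ = 0.954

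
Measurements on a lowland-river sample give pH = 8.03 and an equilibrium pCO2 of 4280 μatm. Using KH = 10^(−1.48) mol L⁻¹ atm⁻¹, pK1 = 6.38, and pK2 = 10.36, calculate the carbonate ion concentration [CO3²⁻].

[CO2*] = KH · pCO2 = 10^(−1.48) × 4280×10^-6 = 1.417×10^-4 mol/L
α₀ = 1/(1 + K1/[H⁺] + K1K2/[H⁺]²) = 1/(1 + 10^+1.65 + 10^-0.68) = 0.02180
DIC = [CO2*]/α₀ = 1.417×10^-4 / 0.02180 = 6.502 mmol/L
[CO3²⁻] = α₂·DIC; α₂ = 0.004554, so [CO3²⁻] = 0.004554 × 6.502 = 0.0296 mmol/L

[CO3²⁻] = 0.0296 mmol/L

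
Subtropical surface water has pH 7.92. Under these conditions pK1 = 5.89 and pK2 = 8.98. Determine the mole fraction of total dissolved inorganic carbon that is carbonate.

α₂ = 1 / (1 + [H⁺]/K2 + [H⁺]²/(K1K2)) = 1 / (1 + 10^+1.06 + 10^-0.97)
   = 1 / (1 + 11.482 + 0.10715) = 1/12.589 = 0.07944

α₂ = 0.0794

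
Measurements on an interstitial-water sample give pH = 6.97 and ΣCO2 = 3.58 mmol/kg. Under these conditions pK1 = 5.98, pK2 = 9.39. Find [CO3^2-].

[CO3²⁻] = 12.3 μmol/kg

α₂ = 1 / (1 + [H⁺]/K2 + [H⁺]²/(K1K2)) = 1 / (1 + 10^+2.42 + 10^+1.43)
   = 1 / (1 + 263.03 + 26.915) = 1/290.94 = 0.003437
[CO3²⁻] = α₂ × DIC = 0.003437 × 3.58 = 0.0123 mmol/kg = 12.3 μmol/kg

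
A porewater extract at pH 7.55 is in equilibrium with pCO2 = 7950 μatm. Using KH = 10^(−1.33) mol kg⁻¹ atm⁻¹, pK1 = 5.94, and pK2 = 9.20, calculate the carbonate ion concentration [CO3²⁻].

[CO3²⁻] = 0.339 mmol/kg

[CO2*] = KH · pCO2 = 10^(−1.33) × 7950×10^-6 = 3.718×10^-4 mol/kg
α₀ = 1/(1 + K1/[H⁺] + K1K2/[H⁺]²) = 1/(1 + 10^+1.61 + 10^-0.04) = 0.02345
DIC = [CO2*]/α₀ = 3.718×10^-4 / 0.02345 = 15.86 mmol/kg
[CO3²⁻] = α₂·DIC; α₂ = 0.02138, so [CO3²⁻] = 0.02138 × 15.86 = 0.339 mmol/kg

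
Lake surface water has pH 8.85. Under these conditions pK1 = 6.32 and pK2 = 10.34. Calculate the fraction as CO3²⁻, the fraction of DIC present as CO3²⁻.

α₂ = 0.0313

α₂ = 1 / (1 + [H⁺]/K2 + [H⁺]²/(K1K2)) = 1 / (1 + 10^+1.49 + 10^-1.04)
   = 1 / (1 + 30.903 + 0.091201) = 1/31.994 = 0.03126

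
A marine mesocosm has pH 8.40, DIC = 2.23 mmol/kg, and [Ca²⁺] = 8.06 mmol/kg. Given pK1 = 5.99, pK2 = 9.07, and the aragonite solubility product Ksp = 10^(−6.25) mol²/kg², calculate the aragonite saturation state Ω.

α₂ = 1 / (1 + [H⁺]/K2 + [H⁺]²/(K1K2)) = 1 / (1 + 10^+0.67 + 10^-1.74)
   = 1 / (1 + 4.6774 + 0.018197) = 1/5.6955 = 0.1756
[CO3²⁻] = α₂ × DIC = 0.1756 × 2.23 = 0.3915 mmol/kg
Ksp = 10^(−6.25) = 5.623×10^-7
Ω = [Ca²⁺][CO3²⁻]/Ksp = (8.06×10^-3)(3.915×10^-4) / 5.623×10^-7 = 5.61

Ω = 5.61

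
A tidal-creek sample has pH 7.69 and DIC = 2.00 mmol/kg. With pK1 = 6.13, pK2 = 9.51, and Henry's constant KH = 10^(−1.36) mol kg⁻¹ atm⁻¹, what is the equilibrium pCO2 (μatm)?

α₀ = 1 / (1 + K1/[H⁺] + K1K2/[H⁺]²) = 1 / (1 + 10^+1.56 + 10^-0.26)
   = 1 / (1 + 36.308 + 0.54954) = 1/37.857 = 0.02641
[CO2*] = α₀ × DIC = 0.02641 × 2.00 = 0.05283 mmol/kg
pCO2 = [CO2*]/KH = 5.283×10^-5 / 4.365×10^-2 = 1210 μatm

pCO2 = 1210 μatm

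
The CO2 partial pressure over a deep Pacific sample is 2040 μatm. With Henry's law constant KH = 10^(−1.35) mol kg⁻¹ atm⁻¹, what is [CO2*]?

[CO2*] = 91.1 μmol/kg

KH = 10^(−1.35) = 4.467×10^-2 mol kg⁻¹ atm⁻¹
[CO2*] = KH · pCO2 = 4.467×10^-2 × 2040×10^-6 atm = 9.11×10^-5 mol/kg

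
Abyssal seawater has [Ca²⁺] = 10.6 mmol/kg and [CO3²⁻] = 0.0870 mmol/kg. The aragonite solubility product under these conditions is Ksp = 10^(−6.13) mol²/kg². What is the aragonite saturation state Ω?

Ω = 1.24

Ksp = 10^(−6.13) = 7.413×10^-7
Ω = [Ca²⁺][CO3²⁻]/Ksp = (10.6×10^-3)(0.0870×10^-3) / 7.413×10^-7 = 1.24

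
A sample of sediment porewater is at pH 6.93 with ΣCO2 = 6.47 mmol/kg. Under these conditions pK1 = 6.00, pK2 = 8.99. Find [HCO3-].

[HCO3⁻] = 5.74 mmol/kg

α₁ = 1 / (1 + [H⁺]/K1 + K2/[H⁺]) = 1 / (1 + 10^-0.93 + 10^-2.06)
   = 1 / (1 + 0.11749 + 0.0087096) = 1/1.1262 = 0.8879
[HCO3⁻] = α₁ × DIC = 0.8879 × 6.47 = 5.74 mmol/kg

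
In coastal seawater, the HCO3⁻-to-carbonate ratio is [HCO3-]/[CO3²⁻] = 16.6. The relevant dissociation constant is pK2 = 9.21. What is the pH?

pH = 7.99

From K2 = [H⁺][CO3²⁻]/[HCO3-]:  pH = pK2 − log₁₀([HCO3-]/[CO3²⁻])
log₁₀(16.6) = +1.220
pH = 9.21 − (+1.220) = 7.99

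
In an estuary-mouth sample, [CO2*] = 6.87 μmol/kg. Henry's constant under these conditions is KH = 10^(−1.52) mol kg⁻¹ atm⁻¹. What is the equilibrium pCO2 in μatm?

KH = 10^(−1.52) = 3.020×10^-2 mol kg⁻¹ atm⁻¹
pCO2 = [CO2*]/KH = 6.87×10^-6 / 3.020×10^-2 = 2.27×10^-4 atm = 227 μatm

pCO2 = 227 μatm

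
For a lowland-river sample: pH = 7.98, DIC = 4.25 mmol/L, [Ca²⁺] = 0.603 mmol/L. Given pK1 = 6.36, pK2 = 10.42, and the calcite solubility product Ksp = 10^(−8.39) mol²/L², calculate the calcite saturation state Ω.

Ω = 2.22

α₂ = 1 / (1 + [H⁺]/K2 + [H⁺]²/(K1K2)) = 1 / (1 + 10^+2.44 + 10^+0.82)
   = 1 / (1 + 275.42 + 6.6069) = 1/283.03 = 0.003533
[CO3²⁻] = α₂ × DIC = 0.003533 × 4.25 = 0.01502 mmol/L = 15.02 μmol/L
Ksp = 10^(−8.39) = 4.074×10^-9
Ω = [Ca²⁺][CO3²⁻]/Ksp = (0.603×10^-3)(1.502×10^-5) / 4.074×10^-9 = 2.22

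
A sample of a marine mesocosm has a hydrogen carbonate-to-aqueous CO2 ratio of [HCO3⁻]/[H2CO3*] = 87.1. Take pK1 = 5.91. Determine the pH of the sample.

From K1 = [H⁺][HCO3⁻]/[H2CO3*]:  pH = pK1 + log₁₀([HCO3⁻]/[H2CO3*])
log₁₀(87.1) = +1.940
pH = 5.91 + (+1.940) = 7.85

pH = 7.85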